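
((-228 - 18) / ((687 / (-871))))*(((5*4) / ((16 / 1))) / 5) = 35711 / 458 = 77.97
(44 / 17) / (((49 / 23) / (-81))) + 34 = -64.41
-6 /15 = -2 /5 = -0.40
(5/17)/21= 5/357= 0.01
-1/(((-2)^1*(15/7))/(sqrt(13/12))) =7*sqrt(39)/180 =0.24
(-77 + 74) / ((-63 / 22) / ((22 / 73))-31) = 1452 / 19603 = 0.07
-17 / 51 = -1 / 3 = -0.33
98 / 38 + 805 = 15344 / 19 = 807.58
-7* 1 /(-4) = 7 /4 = 1.75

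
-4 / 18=-2 / 9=-0.22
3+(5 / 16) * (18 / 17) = 453 / 136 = 3.33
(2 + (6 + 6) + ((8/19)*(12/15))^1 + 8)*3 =6366/95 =67.01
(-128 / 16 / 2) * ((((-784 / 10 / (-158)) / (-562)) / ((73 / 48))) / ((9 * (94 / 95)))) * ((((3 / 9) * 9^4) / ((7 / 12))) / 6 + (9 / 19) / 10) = 62057184 / 380823845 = 0.16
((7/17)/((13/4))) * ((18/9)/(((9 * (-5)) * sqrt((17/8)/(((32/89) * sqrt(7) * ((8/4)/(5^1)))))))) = -896 * sqrt(15130) * 7^(1/4)/75233925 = -0.00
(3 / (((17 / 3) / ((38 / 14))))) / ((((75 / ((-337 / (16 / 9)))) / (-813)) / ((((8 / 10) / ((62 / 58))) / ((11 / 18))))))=36684138033 / 10144750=3616.07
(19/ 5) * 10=38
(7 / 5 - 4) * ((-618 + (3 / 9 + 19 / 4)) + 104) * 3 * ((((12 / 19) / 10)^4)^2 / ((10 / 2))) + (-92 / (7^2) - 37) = -315953978767922690889 / 8126900283291015625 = -38.88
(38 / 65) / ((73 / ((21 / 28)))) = 57 / 9490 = 0.01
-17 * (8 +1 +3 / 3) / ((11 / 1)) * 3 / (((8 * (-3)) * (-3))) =-85 / 132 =-0.64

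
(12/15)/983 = 0.00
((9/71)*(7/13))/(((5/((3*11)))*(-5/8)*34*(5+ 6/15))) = -308/78455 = -0.00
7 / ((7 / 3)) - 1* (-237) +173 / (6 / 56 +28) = 193724 / 787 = 246.16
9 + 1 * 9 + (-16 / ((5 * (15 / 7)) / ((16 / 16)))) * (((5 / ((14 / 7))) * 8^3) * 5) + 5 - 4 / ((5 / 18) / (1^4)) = -143231 / 15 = -9548.73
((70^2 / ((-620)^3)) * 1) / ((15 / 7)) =-343 / 35749200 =-0.00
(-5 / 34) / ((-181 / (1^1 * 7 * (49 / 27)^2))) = 84035 / 4486266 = 0.02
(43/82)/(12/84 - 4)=-301/2214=-0.14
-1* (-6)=6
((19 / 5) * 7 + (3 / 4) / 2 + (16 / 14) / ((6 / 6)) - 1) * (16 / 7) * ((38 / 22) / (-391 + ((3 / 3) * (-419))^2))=48089 / 78680525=0.00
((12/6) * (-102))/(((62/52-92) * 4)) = 0.56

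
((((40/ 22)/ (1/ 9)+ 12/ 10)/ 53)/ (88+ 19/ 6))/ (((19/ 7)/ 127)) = 5152644/ 30295595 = 0.17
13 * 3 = 39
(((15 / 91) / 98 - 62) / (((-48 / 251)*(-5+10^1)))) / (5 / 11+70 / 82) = 62588946101 / 1262788800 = 49.56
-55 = -55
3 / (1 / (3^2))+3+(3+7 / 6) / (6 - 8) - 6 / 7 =2273 / 84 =27.06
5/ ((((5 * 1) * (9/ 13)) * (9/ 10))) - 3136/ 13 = -252326/ 1053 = -239.63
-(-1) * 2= 2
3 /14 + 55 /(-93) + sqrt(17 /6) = -491 /1302 + sqrt(102) /6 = 1.31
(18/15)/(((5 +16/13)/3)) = 26/45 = 0.58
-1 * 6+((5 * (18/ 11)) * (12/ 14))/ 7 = -2694/ 539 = -5.00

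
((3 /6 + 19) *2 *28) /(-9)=-364 /3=-121.33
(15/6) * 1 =5/2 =2.50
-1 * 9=-9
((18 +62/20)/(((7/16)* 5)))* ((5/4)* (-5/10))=-211/35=-6.03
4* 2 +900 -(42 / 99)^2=907.82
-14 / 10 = -7 / 5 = -1.40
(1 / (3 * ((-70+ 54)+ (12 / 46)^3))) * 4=-12167 / 145842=-0.08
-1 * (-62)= 62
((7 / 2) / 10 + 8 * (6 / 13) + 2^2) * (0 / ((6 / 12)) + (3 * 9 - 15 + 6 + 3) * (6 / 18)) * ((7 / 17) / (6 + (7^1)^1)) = 1.78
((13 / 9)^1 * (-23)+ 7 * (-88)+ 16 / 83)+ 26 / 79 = -38281753 / 59013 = -648.70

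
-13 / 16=-0.81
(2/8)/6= 0.04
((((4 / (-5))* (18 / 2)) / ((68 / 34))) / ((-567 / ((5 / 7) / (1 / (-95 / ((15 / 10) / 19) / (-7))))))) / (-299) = -7220 / 2769039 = -0.00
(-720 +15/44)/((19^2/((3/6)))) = -31665/31768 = -1.00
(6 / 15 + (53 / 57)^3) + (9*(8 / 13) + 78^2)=73317585283 / 12037545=6090.74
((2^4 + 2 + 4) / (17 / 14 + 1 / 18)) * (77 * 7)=373527 / 40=9338.18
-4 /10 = -2 /5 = -0.40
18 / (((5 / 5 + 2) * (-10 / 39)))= -117 / 5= -23.40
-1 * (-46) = 46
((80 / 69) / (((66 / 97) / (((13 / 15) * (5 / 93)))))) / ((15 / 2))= 20176 / 1905849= 0.01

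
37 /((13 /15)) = 555 /13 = 42.69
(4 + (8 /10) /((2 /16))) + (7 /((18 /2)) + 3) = 638 /45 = 14.18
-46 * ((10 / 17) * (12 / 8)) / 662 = -345 / 5627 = -0.06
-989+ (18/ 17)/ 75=-420319/ 425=-988.99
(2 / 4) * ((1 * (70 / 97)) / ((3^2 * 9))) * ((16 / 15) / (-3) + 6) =1778 / 70713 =0.03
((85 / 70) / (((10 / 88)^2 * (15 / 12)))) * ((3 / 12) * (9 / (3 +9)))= 12342 / 875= 14.11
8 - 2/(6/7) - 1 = 14/3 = 4.67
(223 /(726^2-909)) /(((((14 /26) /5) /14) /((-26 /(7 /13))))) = -9798620 /3683169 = -2.66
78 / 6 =13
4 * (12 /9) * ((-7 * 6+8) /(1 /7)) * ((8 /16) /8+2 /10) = -1666 /5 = -333.20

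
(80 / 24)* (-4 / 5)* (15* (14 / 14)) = -40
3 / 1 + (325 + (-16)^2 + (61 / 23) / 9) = 120949 / 207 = 584.29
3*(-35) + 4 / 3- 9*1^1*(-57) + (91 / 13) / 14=2459 / 6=409.83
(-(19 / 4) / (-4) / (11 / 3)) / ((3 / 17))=323 / 176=1.84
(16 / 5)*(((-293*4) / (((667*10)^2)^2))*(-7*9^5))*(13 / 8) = 1574423487 / 1237038889506250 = 0.00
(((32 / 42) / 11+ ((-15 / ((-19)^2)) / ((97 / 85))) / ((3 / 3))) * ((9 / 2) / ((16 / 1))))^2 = 635593212081 / 7444564196844544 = 0.00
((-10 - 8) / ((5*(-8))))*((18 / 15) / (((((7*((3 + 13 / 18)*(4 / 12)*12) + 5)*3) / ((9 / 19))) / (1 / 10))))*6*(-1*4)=-4374 / 2334625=-0.00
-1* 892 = -892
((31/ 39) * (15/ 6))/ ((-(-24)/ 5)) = 775/ 1872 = 0.41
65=65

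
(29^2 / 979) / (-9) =-841 / 8811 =-0.10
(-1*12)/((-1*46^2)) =3/529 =0.01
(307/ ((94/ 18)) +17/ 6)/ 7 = 17377/ 1974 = 8.80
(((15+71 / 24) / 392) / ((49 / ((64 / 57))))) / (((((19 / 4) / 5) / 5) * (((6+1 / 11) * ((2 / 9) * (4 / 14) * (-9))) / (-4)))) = 474100 / 74665269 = 0.01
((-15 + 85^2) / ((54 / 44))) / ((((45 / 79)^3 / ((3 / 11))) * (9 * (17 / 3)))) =1421924476 / 8365275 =169.98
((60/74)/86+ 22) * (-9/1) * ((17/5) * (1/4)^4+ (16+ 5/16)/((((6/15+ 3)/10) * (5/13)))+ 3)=-876115570257/34620160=-25306.51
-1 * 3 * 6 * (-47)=846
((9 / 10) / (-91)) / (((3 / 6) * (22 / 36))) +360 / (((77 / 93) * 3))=144.90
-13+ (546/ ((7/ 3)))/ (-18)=-26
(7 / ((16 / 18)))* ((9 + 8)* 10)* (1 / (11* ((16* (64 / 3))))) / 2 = 16065 / 90112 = 0.18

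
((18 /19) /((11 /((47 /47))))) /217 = 18 /45353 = 0.00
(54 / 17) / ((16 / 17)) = 27 / 8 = 3.38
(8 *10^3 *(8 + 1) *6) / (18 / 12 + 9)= 288000 / 7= 41142.86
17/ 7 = 2.43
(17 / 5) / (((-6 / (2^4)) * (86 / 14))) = -952 / 645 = -1.48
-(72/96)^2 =-9/16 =-0.56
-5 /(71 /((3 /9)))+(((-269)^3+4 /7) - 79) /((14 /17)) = -246692053121 /10437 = -23636299.04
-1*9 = -9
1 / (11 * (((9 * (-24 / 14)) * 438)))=-7 / 520344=-0.00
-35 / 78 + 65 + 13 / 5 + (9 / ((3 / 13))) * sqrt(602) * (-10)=26189 / 390 - 390 * sqrt(602)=-9501.77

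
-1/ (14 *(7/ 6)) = -3/ 49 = -0.06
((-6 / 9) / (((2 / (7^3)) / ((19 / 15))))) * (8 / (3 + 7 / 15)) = -13034 / 39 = -334.21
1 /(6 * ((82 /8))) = 2 /123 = 0.02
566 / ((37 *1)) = 566 / 37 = 15.30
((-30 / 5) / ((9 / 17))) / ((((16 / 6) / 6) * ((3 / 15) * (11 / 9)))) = -2295 / 22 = -104.32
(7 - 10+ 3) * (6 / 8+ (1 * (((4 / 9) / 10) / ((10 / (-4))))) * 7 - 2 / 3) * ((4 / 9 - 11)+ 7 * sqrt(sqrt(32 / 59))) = 0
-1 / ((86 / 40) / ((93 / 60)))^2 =-961 / 1849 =-0.52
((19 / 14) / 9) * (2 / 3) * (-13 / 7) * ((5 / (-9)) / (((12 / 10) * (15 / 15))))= 6175 / 71442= 0.09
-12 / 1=-12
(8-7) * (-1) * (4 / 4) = -1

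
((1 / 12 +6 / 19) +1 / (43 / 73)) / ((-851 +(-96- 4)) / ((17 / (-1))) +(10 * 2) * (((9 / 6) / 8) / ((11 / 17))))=3844159 / 113184729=0.03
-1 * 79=-79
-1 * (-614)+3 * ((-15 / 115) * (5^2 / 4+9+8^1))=55651 / 92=604.90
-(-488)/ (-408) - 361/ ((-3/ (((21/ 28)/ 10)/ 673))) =-1623709/ 1372920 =-1.18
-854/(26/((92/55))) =-39284/715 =-54.94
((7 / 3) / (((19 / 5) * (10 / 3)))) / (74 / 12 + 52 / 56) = 147 / 5662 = 0.03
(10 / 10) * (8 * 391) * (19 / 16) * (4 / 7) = 14858 / 7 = 2122.57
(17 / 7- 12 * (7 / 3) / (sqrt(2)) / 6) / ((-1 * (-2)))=17 / 14- 7 * sqrt(2) / 6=-0.44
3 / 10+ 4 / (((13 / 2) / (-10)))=-761 / 130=-5.85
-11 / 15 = -0.73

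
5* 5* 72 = 1800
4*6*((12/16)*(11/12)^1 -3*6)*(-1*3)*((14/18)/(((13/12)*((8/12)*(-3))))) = -5817/13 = -447.46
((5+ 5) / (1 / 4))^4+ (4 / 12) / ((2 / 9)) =5120003 / 2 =2560001.50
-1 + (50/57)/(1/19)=47/3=15.67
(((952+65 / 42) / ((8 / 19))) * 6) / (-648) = -760931 / 36288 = -20.97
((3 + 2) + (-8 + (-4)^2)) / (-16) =-13 / 16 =-0.81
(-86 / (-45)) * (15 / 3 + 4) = 17.20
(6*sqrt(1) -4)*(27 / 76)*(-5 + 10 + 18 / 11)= 1971 / 418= 4.72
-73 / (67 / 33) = -2409 / 67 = -35.96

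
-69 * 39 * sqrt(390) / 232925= -2691 * sqrt(390) / 232925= -0.23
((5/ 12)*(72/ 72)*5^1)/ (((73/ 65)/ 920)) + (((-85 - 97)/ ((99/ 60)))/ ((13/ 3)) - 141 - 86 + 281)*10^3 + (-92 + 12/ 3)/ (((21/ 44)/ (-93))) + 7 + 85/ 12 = 3198141301/ 67452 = 47413.59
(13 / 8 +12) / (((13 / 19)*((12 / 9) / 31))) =192603 / 416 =462.99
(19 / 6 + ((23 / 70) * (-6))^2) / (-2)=-51841 / 14700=-3.53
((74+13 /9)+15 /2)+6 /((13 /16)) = 21137 /234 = 90.33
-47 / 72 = -0.65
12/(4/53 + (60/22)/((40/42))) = 13992/3427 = 4.08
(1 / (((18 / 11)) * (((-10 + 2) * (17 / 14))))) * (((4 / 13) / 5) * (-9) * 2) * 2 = 154 / 1105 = 0.14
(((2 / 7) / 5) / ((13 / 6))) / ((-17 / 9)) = -108 / 7735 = -0.01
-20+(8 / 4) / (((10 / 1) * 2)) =-199 / 10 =-19.90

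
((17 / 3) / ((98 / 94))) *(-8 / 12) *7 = -1598 / 63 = -25.37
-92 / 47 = -1.96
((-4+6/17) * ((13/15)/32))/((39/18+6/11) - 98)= 0.00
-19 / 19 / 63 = -1 / 63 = -0.02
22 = 22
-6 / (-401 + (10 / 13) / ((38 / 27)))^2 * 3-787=-3849840752345 / 4891791872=-787.00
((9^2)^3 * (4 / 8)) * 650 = 172718325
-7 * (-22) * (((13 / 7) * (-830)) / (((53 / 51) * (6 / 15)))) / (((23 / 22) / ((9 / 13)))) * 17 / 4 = -1959138225 / 1219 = -1607168.36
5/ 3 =1.67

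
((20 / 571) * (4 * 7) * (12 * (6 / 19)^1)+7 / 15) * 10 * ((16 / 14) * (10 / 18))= 7779920 / 292923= 26.56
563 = 563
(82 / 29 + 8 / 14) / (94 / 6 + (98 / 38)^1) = 3933 / 21112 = 0.19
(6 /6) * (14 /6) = 7 /3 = 2.33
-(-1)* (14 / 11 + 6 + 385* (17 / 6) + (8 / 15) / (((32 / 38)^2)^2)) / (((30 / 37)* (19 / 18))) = 54971696647 / 42803200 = 1284.29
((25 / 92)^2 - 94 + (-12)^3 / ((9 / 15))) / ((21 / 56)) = -7930.47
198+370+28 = 596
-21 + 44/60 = -304/15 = -20.27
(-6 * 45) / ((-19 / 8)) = 2160 / 19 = 113.68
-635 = -635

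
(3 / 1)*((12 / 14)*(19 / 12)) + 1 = 71 / 14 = 5.07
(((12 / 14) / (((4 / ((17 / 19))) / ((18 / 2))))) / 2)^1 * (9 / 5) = 4131 / 2660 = 1.55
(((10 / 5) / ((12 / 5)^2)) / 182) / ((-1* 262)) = -25 / 3433248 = -0.00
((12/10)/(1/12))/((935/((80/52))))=288/12155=0.02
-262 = -262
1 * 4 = 4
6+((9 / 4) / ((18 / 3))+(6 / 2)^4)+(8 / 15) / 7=73459 / 840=87.45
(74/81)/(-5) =-74/405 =-0.18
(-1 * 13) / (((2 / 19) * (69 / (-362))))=44707 / 69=647.93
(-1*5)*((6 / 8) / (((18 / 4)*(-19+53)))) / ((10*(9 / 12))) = -1 / 306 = -0.00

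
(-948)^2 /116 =224676 /29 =7747.45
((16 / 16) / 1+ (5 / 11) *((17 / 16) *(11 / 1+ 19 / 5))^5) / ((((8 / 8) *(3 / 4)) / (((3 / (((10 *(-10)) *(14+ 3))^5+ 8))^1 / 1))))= -10939858670461 / 88851495822222172160000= -0.00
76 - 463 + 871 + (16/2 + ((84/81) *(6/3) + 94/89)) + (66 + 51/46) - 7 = 61375003/110538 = 555.24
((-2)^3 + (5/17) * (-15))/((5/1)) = -211/85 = -2.48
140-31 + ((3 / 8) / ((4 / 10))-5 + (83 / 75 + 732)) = 838.04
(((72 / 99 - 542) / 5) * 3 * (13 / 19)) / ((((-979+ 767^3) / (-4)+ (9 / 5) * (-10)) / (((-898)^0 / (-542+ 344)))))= -38701 / 3890052457665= -0.00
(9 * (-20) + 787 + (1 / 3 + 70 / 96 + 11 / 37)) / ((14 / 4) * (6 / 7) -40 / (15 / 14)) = -17.72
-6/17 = -0.35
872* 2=1744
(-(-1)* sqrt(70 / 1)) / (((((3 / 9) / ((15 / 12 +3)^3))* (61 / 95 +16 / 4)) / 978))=405939.15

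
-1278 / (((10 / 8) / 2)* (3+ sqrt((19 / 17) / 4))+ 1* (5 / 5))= -15990336 / 35497+ 102240* sqrt(323) / 35497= -398.71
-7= -7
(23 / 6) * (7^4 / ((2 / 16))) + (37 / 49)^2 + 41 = 530661122 / 7203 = 73672.24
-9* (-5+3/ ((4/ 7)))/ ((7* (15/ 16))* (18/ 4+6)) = -8/ 245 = -0.03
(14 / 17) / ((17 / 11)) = 154 / 289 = 0.53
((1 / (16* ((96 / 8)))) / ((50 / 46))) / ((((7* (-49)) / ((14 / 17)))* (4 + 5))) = -23 / 17992800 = -0.00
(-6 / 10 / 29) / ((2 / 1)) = -3 / 290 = -0.01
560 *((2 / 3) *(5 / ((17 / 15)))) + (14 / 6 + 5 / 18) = 504799 / 306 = 1649.67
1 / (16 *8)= 1 / 128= 0.01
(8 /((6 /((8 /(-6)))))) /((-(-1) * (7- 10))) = 16 /27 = 0.59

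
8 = 8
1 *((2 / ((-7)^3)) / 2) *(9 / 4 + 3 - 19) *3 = 165 / 1372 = 0.12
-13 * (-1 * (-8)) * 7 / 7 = -104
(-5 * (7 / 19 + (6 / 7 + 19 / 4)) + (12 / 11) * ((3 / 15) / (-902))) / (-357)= 394278667 / 4711064820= 0.08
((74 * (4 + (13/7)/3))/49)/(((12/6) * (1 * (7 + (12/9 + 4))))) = 0.28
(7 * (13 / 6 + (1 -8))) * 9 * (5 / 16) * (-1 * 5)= 475.78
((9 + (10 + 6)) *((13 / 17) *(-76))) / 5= -4940 / 17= -290.59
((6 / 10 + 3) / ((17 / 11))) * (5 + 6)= 2178 / 85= 25.62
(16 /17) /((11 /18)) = 288 /187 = 1.54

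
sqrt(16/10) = 2 * sqrt(10)/5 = 1.26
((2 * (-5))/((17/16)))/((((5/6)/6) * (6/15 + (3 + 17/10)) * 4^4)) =-15/289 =-0.05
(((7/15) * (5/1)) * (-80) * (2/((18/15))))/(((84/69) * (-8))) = 575/18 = 31.94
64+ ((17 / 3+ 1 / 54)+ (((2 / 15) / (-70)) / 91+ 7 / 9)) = 60594607 / 859950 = 70.46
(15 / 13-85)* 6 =-6540 / 13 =-503.08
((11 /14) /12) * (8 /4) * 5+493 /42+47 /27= 10685 /756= 14.13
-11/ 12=-0.92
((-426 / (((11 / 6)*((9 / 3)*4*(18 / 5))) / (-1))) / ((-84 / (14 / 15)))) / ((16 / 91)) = -6461 / 19008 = -0.34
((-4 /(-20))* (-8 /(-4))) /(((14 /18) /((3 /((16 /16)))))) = 54 /35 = 1.54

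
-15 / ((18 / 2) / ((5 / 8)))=-25 / 24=-1.04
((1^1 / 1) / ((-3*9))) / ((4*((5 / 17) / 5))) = -0.16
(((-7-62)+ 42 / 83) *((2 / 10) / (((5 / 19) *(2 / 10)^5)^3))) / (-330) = 126931689453125 / 1826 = 69513521058.67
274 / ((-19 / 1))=-274 / 19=-14.42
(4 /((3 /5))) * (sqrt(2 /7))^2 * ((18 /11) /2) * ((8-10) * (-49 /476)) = 60 /187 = 0.32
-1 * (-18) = 18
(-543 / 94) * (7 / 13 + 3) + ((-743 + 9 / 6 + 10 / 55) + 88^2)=93855291 / 13442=6982.24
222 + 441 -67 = 596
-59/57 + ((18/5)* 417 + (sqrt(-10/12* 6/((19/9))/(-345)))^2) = 9833626/6555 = 1500.17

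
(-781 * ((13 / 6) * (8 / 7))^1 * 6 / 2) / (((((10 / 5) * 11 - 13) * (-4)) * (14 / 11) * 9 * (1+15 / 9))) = 111683 / 21168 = 5.28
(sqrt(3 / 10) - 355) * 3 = -1065 + 3 * sqrt(30) / 10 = -1063.36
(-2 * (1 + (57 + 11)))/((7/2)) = -276/7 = -39.43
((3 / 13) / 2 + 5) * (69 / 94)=9177 / 2444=3.75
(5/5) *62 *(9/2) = 279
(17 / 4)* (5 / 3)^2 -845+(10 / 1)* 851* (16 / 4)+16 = 33222.81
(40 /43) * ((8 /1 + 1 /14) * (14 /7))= 4520 /301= 15.02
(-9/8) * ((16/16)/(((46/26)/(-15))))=1755/184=9.54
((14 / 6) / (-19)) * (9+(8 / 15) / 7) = -953 / 855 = -1.11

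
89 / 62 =1.44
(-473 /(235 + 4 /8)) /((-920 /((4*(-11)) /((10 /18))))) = -15609 /90275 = -0.17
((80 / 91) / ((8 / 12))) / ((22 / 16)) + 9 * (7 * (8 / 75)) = 192168 / 25025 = 7.68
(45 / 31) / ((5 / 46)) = 414 / 31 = 13.35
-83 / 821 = -0.10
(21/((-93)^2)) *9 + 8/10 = 3949/4805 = 0.82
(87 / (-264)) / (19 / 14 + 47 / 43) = -8729 / 64900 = -0.13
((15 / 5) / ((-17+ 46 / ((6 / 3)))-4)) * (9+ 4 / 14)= 195 / 14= 13.93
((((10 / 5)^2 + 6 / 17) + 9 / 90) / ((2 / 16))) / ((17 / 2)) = 6056 / 1445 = 4.19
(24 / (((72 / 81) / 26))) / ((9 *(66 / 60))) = 780 / 11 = 70.91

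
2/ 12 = 1/ 6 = 0.17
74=74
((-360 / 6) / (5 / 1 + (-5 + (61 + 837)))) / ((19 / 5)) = -150 / 8531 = -0.02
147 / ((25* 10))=147 / 250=0.59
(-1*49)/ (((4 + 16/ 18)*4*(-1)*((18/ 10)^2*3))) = 1225/ 4752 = 0.26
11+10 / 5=13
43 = 43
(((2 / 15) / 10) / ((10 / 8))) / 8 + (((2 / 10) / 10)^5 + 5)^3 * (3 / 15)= 11444702170410156264062500003 / 457763671875000000000000000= 25.00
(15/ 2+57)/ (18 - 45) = -43/ 18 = -2.39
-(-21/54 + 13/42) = 5/63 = 0.08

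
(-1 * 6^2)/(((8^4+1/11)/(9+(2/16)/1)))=-2409/30038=-0.08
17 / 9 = 1.89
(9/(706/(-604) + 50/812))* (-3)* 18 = 2482893/5657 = 438.91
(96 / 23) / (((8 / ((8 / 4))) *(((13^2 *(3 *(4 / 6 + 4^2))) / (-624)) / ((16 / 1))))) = -9216 / 7475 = -1.23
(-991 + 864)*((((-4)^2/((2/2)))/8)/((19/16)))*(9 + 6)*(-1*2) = 121920/19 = 6416.84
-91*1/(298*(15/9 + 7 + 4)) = -273/11324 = -0.02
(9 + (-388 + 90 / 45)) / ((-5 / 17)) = 6409 / 5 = 1281.80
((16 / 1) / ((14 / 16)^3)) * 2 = 16384 / 343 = 47.77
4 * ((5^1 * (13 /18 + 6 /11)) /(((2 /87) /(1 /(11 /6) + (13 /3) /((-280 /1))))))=35645263 /60984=584.50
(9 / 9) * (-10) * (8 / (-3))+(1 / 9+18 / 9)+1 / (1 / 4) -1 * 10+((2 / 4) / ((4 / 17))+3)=2009 / 72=27.90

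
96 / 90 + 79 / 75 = 53 / 25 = 2.12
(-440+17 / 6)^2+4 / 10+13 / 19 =653615963 / 3420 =191115.78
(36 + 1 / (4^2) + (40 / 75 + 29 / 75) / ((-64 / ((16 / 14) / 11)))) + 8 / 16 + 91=3928879 / 30800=127.56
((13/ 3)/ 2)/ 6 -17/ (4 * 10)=-23/ 360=-0.06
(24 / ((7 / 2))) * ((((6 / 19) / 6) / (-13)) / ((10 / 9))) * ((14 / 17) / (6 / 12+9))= -864 / 398905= -0.00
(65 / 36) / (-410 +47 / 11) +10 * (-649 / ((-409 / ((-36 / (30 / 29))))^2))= -6314568939239 / 134383518540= -46.99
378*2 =756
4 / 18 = 2 / 9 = 0.22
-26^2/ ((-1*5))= 676/ 5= 135.20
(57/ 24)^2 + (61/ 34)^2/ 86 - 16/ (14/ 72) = -426497523/ 5567296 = -76.61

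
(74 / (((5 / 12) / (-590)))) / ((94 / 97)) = -5082024 / 47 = -108128.17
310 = 310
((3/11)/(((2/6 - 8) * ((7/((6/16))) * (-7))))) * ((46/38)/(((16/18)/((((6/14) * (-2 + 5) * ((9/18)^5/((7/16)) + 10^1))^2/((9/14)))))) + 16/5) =5045216409/51706399360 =0.10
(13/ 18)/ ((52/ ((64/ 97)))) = 8/ 873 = 0.01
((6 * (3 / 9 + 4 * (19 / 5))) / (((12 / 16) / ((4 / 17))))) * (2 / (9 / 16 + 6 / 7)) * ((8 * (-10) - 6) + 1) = -3501.35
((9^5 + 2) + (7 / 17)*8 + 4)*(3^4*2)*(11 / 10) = 894555981 / 85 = 10524188.01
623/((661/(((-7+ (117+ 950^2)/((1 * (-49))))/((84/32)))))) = -642907520/97167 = -6616.52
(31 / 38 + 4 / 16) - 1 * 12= -831 / 76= -10.93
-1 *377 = -377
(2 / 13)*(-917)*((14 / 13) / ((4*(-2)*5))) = 6419 / 1690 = 3.80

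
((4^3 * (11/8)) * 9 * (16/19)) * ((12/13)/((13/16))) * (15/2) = 18247680/3211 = 5682.87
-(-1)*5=5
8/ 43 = 0.19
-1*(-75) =75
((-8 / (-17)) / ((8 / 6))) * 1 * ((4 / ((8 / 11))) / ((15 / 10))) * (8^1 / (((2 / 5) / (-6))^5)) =-133650000 / 17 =-7861764.71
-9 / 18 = -1 / 2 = -0.50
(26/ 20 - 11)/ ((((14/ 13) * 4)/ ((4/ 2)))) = -1261/ 280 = -4.50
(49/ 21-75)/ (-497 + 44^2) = -218/ 4317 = -0.05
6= 6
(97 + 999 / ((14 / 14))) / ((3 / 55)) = 60280 / 3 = 20093.33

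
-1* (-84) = 84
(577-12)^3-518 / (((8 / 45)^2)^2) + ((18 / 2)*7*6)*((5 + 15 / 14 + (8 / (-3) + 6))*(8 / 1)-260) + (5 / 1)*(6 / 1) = 179773730.10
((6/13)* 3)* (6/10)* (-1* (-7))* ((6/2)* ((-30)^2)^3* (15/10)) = 248005800000/13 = 19077369230.77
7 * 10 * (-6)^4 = 90720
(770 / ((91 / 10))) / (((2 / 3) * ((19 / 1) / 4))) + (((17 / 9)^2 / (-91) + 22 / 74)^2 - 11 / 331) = 12514888942508455 / 467775923950881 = 26.75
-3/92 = -0.03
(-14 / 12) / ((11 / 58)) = -203 / 33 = -6.15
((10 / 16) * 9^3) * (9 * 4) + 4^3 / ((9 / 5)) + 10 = 296065 / 18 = 16448.06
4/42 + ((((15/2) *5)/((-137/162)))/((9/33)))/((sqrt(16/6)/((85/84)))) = 2/21 - 631125 *sqrt(6)/15344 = -100.66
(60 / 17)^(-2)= 289 / 3600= 0.08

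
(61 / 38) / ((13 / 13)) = 61 / 38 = 1.61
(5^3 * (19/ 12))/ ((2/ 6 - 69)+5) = -2375/ 764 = -3.11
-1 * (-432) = 432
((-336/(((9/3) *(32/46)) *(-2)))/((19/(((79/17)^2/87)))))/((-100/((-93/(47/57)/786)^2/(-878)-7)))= 187284727626202661/2544037461322299840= 0.07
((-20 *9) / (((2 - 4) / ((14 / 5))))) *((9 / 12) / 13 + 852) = 2791341 / 13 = 214718.54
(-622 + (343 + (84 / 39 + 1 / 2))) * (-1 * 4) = 14370 / 13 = 1105.38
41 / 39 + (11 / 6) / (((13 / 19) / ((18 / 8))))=2209 / 312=7.08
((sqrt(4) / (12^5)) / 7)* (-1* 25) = -25 / 870912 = -0.00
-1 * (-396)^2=-156816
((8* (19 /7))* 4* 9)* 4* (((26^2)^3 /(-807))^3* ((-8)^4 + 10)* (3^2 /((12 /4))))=-294376257119217390884860242952192 /136255763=-2160468303415668303768261.00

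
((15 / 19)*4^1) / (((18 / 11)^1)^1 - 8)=-66 / 133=-0.50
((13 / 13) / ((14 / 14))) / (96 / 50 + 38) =25 / 998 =0.03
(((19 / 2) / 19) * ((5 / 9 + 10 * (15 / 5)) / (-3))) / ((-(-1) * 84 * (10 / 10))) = -275 / 4536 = -0.06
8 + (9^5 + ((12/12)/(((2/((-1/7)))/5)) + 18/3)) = 826877/14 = 59062.64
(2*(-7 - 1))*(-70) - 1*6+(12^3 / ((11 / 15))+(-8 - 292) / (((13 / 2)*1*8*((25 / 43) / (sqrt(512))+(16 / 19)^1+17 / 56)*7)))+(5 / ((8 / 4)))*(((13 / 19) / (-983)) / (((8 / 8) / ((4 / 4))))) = 3259830000*sqrt(2) / 285600633331+407168011955239977811 / 117351586631907914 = 3469.66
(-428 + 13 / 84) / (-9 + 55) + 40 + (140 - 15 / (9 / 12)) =582301 / 3864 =150.70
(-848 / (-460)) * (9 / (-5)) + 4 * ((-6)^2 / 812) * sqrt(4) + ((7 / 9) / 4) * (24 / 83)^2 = -2369997236 / 804118525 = -2.95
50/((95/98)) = 980/19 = 51.58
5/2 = 2.50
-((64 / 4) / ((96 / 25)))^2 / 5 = -125 / 36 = -3.47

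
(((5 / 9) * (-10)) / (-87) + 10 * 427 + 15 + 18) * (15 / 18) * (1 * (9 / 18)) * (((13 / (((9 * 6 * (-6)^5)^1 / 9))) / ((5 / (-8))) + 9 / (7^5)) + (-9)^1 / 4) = -3713730101766361 / 920981111904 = -4032.36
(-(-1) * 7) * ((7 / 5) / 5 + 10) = 1799 / 25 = 71.96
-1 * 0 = 0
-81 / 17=-4.76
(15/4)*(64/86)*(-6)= -720/43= -16.74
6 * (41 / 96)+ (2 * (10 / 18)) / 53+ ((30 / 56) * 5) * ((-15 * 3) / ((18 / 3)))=-935231 / 53424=-17.51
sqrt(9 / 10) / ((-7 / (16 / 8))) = -3 * sqrt(10) / 35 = -0.27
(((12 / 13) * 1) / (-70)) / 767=-6 / 348985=-0.00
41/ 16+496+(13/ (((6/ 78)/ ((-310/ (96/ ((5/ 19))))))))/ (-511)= 498.84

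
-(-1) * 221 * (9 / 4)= 1989 / 4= 497.25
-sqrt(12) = -2 * sqrt(3) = -3.46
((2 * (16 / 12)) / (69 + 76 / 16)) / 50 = 16 / 22125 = 0.00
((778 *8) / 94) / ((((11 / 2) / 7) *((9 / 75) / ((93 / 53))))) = 33765200 / 27401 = 1232.26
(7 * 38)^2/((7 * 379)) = 10108/379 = 26.67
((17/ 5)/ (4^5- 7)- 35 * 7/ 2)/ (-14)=1245791/ 142380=8.75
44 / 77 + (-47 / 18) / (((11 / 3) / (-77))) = 2327 / 42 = 55.40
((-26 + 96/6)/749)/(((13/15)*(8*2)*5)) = -15/77896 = -0.00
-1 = -1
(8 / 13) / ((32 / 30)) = 15 / 26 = 0.58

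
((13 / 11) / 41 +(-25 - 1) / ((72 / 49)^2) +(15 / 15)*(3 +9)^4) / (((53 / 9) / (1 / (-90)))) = -4845234949 / 123913152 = -39.10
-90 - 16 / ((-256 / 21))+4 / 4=-1403 / 16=-87.69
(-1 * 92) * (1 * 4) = -368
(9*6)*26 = 1404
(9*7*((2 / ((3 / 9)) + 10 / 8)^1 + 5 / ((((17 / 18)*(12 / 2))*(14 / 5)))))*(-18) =-8578.85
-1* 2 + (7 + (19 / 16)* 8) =14.50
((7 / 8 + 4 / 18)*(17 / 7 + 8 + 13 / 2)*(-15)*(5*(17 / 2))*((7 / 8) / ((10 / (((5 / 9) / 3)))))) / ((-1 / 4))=2652425 / 3456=767.48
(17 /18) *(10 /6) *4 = 170 /27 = 6.30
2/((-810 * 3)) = -1/1215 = -0.00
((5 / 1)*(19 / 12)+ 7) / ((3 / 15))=74.58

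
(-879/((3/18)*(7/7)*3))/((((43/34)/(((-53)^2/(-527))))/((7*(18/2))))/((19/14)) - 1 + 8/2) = -422217981/719842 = -586.54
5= 5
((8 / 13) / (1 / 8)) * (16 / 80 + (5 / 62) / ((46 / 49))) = 65232 / 46345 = 1.41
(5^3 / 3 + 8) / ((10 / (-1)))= -149 / 30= -4.97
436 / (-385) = -436 / 385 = -1.13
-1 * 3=-3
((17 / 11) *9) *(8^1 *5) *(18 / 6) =18360 / 11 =1669.09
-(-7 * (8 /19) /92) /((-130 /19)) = -7 /1495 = -0.00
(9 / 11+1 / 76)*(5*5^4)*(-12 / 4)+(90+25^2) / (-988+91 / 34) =-16792328945 / 2154372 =-7794.54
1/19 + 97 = 1844/19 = 97.05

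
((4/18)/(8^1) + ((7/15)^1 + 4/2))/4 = 449/720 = 0.62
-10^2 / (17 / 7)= -700 / 17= -41.18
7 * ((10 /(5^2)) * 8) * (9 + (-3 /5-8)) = 224 /25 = 8.96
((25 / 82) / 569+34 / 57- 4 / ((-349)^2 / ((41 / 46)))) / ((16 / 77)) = 342486217584203 / 119206420432608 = 2.87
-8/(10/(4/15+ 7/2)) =-226/75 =-3.01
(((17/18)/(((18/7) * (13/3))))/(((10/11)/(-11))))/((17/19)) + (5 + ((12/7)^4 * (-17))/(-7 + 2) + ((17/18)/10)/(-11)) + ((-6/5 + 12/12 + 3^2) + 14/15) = 15923448523/370810440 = 42.94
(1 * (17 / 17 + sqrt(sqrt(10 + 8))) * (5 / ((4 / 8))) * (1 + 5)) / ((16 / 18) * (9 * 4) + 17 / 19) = 228 / 125 + 228 * 2^(1 / 4) * sqrt(3) / 125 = 5.58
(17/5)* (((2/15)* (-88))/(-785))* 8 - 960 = -56496064/58875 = -959.59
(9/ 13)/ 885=3/ 3835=0.00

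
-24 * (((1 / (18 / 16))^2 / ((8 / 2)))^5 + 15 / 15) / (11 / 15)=-32.74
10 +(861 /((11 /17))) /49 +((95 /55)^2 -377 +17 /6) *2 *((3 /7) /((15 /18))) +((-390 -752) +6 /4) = -12579073 /8470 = -1485.13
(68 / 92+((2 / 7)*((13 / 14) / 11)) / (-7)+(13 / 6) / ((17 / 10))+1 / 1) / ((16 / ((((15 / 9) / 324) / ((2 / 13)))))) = 432974945 / 68828937408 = 0.01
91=91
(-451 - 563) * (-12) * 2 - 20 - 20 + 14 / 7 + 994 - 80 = 25212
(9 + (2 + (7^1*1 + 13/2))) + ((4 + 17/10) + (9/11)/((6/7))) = 3427/110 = 31.15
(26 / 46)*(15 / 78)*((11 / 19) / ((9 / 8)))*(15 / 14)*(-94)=-51700 / 9177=-5.63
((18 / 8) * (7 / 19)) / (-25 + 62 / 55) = -0.03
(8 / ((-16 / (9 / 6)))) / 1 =-3 / 4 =-0.75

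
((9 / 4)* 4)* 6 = 54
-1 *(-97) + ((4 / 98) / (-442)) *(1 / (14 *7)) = 102940473 / 1061242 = 97.00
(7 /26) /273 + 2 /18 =341 /3042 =0.11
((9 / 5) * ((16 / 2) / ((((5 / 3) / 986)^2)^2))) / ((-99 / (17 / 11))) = -10411938327574656 / 378125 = -27535704667.97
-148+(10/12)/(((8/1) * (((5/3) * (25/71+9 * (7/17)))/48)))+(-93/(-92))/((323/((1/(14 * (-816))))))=-40809661351631/277125235072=-147.26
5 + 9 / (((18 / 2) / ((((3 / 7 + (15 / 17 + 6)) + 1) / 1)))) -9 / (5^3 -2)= 64587 / 4879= 13.24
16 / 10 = 8 / 5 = 1.60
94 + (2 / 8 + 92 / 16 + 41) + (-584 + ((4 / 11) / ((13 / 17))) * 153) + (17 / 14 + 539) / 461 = -340625521 / 922922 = -369.07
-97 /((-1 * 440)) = 97 /440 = 0.22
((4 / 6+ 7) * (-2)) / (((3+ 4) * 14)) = -23 / 147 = -0.16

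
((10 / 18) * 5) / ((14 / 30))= 125 / 21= 5.95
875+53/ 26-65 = 21113/ 26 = 812.04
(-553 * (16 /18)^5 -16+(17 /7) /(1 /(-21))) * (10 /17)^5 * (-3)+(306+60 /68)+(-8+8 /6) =10597840093391 /27947045331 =379.21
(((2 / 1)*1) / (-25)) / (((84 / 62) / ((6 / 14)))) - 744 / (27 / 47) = -14278879 / 11025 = -1295.14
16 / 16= 1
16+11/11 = 17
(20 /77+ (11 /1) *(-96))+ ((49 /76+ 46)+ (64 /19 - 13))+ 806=-1244879 /5852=-212.73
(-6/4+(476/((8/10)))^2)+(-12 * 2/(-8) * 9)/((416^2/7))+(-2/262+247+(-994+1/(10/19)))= 40044699406227/113351680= 353278.39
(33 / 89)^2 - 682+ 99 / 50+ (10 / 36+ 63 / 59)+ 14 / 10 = -71201812903 / 105151275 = -677.14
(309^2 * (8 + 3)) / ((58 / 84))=44112222 / 29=1521111.10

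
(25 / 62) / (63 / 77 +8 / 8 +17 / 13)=3575 / 27714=0.13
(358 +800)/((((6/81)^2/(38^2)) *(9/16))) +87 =541777335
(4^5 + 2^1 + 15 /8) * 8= 8223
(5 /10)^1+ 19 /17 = 55 /34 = 1.62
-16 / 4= -4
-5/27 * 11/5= -11/27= -0.41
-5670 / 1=-5670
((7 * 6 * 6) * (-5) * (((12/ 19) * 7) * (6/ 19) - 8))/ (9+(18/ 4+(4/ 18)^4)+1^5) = 39416388480/ 68698661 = 573.76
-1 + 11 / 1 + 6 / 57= 192 / 19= 10.11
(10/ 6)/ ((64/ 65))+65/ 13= 1285/ 192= 6.69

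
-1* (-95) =95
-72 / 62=-36 / 31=-1.16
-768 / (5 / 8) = -1228.80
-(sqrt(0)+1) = -1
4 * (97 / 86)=194 / 43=4.51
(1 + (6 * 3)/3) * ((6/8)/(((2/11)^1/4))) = 231/2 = 115.50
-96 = -96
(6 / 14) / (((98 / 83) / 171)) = 42579 / 686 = 62.07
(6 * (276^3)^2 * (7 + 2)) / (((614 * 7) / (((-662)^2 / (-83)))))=-5230391957316745740288 / 178367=-29323764806924743.59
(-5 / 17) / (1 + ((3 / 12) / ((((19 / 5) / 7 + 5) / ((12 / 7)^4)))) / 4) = -166355 / 620687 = -0.27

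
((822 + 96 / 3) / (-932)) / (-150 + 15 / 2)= 427 / 66405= 0.01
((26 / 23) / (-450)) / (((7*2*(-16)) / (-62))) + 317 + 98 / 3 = 202666397 / 579600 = 349.67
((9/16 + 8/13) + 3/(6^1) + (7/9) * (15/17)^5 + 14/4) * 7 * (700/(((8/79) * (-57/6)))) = -159875782835475/5611274864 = -28491.88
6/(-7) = -6/7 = -0.86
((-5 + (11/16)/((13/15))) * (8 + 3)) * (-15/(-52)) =-144375/10816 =-13.35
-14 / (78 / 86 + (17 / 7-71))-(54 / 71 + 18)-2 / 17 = -458996164 / 24582969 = -18.67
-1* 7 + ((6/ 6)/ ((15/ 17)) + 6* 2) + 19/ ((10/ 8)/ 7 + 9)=31624/ 3855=8.20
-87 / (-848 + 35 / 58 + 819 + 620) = -0.15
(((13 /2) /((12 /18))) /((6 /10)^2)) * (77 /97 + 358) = 3770325 /388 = 9717.33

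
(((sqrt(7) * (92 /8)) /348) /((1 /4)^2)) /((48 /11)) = 253 * sqrt(7) /2088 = 0.32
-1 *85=-85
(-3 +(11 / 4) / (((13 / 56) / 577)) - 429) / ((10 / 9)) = 374589 / 65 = 5762.91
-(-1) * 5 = 5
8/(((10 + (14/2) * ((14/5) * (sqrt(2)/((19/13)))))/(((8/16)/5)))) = -18050/585913 + 24206 * sqrt(2)/585913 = 0.03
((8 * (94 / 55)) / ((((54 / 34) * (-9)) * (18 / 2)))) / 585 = -12784 / 70366725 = -0.00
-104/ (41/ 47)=-4888/ 41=-119.22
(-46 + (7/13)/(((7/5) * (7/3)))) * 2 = -8342/91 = -91.67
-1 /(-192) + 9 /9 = 193 /192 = 1.01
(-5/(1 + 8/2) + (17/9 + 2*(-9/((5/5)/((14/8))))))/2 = -551/36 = -15.31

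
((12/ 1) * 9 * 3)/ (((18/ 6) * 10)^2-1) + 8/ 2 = 3920/ 899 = 4.36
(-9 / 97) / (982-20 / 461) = -461 / 4878906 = -0.00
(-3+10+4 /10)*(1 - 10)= -333 /5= -66.60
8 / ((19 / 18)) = 144 / 19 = 7.58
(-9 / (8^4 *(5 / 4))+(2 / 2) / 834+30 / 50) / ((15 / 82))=52473071 / 16012800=3.28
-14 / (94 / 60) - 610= -29090 / 47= -618.94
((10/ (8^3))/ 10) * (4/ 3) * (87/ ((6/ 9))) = 87/ 256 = 0.34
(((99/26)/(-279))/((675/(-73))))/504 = 803/274201200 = 0.00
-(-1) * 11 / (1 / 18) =198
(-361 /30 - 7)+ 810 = 23729 /30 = 790.97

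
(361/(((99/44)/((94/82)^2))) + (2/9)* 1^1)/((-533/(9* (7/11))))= -2.27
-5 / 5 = -1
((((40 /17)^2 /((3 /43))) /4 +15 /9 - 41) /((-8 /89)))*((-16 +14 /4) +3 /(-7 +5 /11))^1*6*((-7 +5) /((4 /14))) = 545802201 /4624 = 118036.81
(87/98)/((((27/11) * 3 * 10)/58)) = 9251/13230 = 0.70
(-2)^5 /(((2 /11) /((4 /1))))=-704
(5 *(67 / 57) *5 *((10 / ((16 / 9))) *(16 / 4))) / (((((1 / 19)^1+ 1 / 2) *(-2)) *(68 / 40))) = -41875 / 119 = -351.89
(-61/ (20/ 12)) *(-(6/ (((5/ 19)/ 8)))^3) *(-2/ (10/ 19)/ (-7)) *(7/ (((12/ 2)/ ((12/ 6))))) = 879160061952/ 3125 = 281331219.82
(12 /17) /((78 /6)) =12 /221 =0.05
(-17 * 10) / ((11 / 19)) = -3230 / 11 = -293.64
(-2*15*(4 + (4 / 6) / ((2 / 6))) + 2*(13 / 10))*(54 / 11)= -47898 / 55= -870.87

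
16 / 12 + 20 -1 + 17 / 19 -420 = -22730 / 57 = -398.77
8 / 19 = 0.42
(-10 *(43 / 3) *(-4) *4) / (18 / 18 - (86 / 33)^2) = -2497440 / 6307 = -395.98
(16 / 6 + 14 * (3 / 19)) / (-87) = -0.06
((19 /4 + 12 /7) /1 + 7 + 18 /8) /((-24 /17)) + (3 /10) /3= -4633 /420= -11.03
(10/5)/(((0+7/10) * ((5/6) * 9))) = 8/21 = 0.38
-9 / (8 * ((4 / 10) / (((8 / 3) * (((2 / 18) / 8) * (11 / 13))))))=-55 / 624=-0.09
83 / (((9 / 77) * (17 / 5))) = 31955 / 153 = 208.86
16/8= 2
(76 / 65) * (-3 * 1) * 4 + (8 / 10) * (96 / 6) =-16 / 13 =-1.23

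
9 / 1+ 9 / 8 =81 / 8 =10.12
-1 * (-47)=47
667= 667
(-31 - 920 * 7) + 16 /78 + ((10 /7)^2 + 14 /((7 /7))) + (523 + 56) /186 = -764403347 /118482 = -6451.64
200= 200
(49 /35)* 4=28 /5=5.60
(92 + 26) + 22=140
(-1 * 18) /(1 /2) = -36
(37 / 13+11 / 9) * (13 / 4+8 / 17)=1771 / 117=15.14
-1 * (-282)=282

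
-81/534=-27/178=-0.15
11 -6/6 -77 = -67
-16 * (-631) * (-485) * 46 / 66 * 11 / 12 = -28155220 / 9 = -3128357.78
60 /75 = 4 /5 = 0.80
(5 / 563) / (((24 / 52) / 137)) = 8905 / 3378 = 2.64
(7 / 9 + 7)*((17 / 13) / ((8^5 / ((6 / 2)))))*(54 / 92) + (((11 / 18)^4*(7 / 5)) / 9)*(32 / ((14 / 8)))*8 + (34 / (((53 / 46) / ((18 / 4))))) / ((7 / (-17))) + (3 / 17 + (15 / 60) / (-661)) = -3848724532987377432719 / 12059462886437191680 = -319.15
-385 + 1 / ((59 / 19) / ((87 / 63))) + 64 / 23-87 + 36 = -432.77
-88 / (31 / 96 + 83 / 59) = -498432 / 9797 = -50.88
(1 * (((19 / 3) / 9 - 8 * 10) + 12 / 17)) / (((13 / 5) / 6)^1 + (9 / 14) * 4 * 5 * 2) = -2525110 / 840123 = -3.01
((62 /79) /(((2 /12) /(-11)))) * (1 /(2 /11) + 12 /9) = -27962 /79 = -353.95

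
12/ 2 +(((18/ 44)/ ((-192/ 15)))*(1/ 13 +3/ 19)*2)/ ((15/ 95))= 27021/ 4576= 5.90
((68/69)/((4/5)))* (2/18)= 85/621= 0.14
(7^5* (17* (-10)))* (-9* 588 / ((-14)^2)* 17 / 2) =655725105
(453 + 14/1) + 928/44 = 5369/11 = 488.09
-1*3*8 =-24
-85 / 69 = -1.23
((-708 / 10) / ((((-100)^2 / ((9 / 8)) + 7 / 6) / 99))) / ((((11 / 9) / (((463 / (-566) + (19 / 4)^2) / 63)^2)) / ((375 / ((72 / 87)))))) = -11196044693453925 / 321525847849472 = -34.82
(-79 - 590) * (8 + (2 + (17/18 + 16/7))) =-371741/42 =-8850.98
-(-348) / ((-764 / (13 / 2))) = -1131 / 382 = -2.96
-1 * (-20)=20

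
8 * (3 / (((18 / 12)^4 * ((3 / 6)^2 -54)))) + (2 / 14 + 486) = 19750831 / 40635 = 486.05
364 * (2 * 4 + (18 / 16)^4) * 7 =25052573 / 1024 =24465.40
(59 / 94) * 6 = 177 / 47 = 3.77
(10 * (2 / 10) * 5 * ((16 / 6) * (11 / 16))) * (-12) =-220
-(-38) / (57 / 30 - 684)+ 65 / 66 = 22015 / 23694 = 0.93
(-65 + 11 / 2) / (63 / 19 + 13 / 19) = -119 / 8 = -14.88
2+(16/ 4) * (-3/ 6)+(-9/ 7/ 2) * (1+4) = -45/ 14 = -3.21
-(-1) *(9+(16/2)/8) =10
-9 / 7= -1.29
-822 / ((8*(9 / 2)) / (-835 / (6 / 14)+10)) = 796655 / 18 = 44258.61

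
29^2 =841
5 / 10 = 0.50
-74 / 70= -37 / 35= -1.06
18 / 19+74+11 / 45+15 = 77114 / 855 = 90.19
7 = 7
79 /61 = 1.30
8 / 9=0.89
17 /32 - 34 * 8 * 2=-17391 /32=-543.47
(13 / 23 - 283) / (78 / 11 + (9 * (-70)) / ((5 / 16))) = 1232 / 8763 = 0.14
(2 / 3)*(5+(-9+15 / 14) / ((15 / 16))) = -242 / 105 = -2.30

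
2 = 2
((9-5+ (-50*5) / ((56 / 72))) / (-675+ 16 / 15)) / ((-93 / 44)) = -44440 / 199423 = -0.22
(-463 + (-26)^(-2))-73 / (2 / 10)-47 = -875.00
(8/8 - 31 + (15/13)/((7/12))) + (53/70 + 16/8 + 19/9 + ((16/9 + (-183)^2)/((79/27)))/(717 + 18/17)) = -1460780213/202514130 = -7.21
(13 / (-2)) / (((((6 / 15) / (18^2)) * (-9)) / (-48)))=-28080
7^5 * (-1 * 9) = -151263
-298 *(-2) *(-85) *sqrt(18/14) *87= -13222260 *sqrt(7)/7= -4997544.53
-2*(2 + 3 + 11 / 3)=-52 / 3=-17.33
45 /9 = 5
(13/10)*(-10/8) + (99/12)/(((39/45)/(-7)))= -7099/104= -68.26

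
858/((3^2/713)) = 203918/3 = 67972.67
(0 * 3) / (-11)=0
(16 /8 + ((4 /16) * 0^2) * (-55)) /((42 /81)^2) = 729 /98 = 7.44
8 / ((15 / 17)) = 136 / 15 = 9.07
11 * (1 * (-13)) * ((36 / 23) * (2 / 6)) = -1716 / 23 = -74.61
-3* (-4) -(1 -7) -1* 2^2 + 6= 20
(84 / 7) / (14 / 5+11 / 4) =80 / 37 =2.16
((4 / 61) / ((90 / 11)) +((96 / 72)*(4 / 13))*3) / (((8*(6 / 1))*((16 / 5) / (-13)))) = -22103 / 210816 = -0.10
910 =910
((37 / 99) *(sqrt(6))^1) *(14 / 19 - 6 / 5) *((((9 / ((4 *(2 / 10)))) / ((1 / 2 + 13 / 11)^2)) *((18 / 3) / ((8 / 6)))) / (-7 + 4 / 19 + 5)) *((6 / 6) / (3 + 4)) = 1089 *sqrt(6) / 4403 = 0.61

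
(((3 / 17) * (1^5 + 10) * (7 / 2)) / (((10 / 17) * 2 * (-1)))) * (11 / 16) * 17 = -43197 / 640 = -67.50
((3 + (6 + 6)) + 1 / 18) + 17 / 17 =16.06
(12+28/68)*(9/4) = 1899/68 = 27.93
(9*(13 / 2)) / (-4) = -117 / 8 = -14.62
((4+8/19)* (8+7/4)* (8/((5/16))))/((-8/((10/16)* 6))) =-517.26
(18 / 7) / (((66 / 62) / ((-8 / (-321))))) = 496 / 8239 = 0.06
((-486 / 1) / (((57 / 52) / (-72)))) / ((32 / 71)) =70828.11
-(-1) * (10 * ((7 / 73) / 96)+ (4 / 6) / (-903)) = 29269 / 3164112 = 0.01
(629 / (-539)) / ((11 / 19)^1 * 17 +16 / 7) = -11951 / 124201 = -0.10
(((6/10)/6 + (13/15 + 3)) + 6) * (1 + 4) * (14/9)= 2093/27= 77.52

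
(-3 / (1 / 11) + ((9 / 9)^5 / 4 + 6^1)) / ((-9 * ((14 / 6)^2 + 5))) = 107 / 376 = 0.28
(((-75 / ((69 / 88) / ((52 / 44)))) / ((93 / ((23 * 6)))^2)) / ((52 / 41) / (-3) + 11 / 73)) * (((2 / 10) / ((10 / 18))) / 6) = 128866608 / 2347723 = 54.89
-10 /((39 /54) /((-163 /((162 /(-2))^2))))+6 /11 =92722 /104247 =0.89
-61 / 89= -0.69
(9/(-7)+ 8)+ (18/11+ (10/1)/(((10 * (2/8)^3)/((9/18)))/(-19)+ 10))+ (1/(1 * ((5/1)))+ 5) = 3400799/233695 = 14.55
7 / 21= 0.33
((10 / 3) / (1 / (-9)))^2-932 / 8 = 1567 / 2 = 783.50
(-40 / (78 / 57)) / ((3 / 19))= -7220 / 39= -185.13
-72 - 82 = -154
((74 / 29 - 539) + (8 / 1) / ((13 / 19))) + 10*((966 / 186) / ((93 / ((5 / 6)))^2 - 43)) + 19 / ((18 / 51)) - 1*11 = -1497946104433 / 3108297894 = -481.92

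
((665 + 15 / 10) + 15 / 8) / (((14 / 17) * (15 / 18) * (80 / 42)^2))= 17179911 / 64000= 268.44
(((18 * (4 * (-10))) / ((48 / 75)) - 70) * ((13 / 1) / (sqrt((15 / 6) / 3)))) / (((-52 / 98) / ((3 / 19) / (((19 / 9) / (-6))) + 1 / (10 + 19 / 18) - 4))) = -1833333628 * sqrt(30) / 71839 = -139778.98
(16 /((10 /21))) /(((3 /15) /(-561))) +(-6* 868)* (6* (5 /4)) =-133308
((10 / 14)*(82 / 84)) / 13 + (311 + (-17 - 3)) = 1112407 / 3822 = 291.05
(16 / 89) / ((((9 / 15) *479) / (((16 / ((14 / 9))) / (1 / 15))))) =28800 / 298417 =0.10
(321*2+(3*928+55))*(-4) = -13924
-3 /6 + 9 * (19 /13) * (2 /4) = 79 /13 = 6.08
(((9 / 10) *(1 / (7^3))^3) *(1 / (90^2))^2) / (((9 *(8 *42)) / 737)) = 0.00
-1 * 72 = -72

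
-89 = -89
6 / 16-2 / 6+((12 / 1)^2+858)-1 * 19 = 23593 / 24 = 983.04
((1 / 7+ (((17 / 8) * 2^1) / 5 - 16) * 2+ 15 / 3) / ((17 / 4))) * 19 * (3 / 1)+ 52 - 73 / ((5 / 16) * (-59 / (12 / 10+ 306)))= 163396582 / 175525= 930.90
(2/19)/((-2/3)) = -3/19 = -0.16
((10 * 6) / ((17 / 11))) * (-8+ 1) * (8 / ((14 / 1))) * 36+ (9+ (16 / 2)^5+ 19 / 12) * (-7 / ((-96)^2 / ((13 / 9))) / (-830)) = -5590.54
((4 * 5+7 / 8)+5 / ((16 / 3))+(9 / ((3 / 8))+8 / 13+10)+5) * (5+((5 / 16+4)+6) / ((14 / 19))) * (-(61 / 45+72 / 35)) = -3896239675 / 978432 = -3982.13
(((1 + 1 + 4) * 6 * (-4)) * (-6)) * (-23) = -19872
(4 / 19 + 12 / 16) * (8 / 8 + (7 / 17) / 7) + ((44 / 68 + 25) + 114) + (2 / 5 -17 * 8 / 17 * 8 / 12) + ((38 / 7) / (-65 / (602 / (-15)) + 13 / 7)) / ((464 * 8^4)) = 653972082607709 / 4818156994560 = 135.73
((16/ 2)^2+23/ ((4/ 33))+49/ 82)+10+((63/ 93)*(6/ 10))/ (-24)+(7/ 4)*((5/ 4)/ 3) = 80853839/ 305040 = 265.06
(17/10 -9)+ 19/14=-208/35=-5.94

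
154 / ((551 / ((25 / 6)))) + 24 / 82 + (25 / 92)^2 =878271229 / 573630672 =1.53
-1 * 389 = -389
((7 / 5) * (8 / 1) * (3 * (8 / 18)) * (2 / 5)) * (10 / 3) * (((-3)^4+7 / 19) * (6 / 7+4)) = 7869.23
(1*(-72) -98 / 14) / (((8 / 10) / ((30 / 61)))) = -5925 / 122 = -48.57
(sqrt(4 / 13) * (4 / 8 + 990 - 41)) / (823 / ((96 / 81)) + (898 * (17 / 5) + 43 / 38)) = 1924320 * sqrt(13) / 49383373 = 0.14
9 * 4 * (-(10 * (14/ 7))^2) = -14400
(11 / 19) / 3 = 11 / 57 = 0.19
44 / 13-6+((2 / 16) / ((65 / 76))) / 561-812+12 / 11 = -59330321 / 72930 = -813.52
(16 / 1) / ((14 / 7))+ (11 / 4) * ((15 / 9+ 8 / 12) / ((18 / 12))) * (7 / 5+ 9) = 2362 / 45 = 52.49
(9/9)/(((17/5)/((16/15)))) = 16/51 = 0.31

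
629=629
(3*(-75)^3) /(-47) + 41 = 26969.19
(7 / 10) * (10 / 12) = 7 / 12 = 0.58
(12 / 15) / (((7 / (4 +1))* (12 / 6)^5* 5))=1 / 280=0.00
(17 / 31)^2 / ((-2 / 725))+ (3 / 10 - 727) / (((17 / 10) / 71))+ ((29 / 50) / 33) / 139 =-57064073222776 / 1873445475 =-30459.43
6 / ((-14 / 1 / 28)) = -12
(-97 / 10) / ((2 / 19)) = -1843 / 20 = -92.15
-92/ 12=-23/ 3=-7.67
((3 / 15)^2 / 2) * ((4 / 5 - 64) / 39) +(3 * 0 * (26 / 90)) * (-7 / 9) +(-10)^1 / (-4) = 24059 / 9750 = 2.47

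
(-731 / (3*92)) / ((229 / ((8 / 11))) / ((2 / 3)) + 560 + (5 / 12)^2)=-4386 / 1709797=-0.00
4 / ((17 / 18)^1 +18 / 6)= 72 / 71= 1.01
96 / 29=3.31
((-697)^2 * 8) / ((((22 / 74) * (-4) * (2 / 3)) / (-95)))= 5122855905 / 11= 465714173.18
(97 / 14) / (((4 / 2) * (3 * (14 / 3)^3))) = 873 / 76832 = 0.01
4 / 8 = 1 / 2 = 0.50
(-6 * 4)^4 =331776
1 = 1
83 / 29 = 2.86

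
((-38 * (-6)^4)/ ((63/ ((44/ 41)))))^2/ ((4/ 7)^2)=3623076864/ 1681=2155310.45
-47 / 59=-0.80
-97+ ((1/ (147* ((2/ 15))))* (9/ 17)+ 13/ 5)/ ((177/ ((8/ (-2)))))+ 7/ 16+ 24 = -856595261/ 11795280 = -72.62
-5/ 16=-0.31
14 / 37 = 0.38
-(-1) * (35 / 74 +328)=328.47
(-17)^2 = 289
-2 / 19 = -0.11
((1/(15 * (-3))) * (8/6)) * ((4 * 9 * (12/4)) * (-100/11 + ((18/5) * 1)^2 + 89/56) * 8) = -1344944/9625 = -139.73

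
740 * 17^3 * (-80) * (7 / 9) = -226216355.56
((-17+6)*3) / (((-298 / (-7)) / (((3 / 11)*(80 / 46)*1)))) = -1260 / 3427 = -0.37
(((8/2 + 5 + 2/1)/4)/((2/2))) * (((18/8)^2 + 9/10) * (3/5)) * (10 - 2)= 15741/200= 78.70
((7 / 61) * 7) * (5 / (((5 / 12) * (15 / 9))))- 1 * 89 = -25381 / 305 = -83.22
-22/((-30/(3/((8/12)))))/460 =33/4600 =0.01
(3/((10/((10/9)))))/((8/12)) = 1/2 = 0.50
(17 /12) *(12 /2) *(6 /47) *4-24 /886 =89808 /20821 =4.31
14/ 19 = 0.74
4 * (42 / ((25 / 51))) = 8568 / 25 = 342.72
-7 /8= -0.88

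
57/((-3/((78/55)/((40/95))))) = -14079/220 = -64.00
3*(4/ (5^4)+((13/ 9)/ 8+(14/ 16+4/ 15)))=14947/ 3750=3.99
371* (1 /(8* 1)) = 371 /8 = 46.38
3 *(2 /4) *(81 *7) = 1701 /2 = 850.50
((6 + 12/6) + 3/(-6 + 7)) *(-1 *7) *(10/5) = -154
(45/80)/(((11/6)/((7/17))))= 189/1496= 0.13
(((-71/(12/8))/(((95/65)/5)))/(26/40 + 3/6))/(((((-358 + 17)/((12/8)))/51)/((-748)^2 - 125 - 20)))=2633070620700/149017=17669598.91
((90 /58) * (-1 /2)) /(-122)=45 /7076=0.01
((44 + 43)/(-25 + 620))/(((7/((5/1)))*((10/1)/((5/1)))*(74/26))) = 1131/61642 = 0.02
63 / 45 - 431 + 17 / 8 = -17099 / 40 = -427.48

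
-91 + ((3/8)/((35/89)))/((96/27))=-812957/8960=-90.73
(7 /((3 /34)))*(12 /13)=73.23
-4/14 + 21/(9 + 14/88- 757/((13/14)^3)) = -65077906/211194109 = -0.31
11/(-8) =-1.38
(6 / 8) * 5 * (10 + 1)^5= 2415765 / 4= 603941.25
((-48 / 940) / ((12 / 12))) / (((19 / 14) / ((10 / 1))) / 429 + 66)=-144144 / 186307013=-0.00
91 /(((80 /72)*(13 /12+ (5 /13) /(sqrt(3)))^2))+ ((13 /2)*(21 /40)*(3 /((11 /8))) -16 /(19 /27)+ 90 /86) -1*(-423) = 32831418393074871 /67278867728270 -13473480384*sqrt(3) /748624321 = 456.82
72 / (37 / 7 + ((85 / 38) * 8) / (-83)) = 794808 / 55969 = 14.20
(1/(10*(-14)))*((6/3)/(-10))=1/700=0.00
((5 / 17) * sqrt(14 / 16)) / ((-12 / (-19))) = 95 * sqrt(14) / 816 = 0.44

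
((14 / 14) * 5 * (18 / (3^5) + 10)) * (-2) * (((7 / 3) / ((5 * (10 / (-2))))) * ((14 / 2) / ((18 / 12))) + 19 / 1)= -2272288 / 1215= -1870.20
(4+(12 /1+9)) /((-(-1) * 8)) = 25 /8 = 3.12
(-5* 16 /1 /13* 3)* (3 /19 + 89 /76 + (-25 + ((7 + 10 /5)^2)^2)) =-120689.15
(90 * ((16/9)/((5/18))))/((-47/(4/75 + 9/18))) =-7968/1175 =-6.78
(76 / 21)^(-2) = 441 / 5776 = 0.08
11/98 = 0.11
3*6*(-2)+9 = -27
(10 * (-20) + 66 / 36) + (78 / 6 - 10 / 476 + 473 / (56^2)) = -29594053 / 159936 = -185.04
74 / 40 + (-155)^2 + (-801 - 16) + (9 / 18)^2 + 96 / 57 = 4410239 / 190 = 23211.78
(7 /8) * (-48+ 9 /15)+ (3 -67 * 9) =-25659 /40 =-641.48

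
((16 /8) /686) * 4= 4 /343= 0.01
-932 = -932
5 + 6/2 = 8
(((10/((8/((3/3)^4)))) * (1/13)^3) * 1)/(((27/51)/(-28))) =-595/19773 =-0.03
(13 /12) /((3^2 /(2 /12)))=13 /648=0.02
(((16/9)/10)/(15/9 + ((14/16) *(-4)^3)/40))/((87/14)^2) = 0.02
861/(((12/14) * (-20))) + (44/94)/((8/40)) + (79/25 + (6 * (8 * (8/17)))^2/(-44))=-1683008169/29882600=-56.32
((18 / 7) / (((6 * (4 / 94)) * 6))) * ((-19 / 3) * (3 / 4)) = -893 / 112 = -7.97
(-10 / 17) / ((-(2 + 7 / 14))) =4 / 17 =0.24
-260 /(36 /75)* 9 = -4875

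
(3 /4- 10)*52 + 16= -465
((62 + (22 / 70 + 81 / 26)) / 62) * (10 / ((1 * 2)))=59541 / 11284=5.28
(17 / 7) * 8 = 136 / 7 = 19.43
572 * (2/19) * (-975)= -1115400/19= -58705.26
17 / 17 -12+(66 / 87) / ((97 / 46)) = -29931 / 2813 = -10.64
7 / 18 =0.39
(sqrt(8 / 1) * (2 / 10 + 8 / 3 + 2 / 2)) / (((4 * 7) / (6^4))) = 12528 * sqrt(2) / 35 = 506.21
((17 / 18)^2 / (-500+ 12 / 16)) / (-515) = 289 / 83304855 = 0.00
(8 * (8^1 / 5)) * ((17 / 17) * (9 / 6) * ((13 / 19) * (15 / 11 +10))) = 31200 / 209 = 149.28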